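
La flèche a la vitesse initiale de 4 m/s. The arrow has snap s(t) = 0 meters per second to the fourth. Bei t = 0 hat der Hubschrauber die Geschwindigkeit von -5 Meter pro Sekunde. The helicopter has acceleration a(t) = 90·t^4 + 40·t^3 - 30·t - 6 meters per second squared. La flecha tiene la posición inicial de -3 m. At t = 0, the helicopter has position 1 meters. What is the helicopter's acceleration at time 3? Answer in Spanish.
Usando a(t) = 90·t^4 + 40·t^3 - 30·t - 6 y sustituyendo t = 3, encontramos a = 8274.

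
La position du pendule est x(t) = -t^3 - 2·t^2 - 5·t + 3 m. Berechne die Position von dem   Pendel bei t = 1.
Aus der Gleichung für die Position x(t) = -t^3 - 2·t^2 - 5·t + 3, setzen wir t = 1 ein und erhalten x = -5.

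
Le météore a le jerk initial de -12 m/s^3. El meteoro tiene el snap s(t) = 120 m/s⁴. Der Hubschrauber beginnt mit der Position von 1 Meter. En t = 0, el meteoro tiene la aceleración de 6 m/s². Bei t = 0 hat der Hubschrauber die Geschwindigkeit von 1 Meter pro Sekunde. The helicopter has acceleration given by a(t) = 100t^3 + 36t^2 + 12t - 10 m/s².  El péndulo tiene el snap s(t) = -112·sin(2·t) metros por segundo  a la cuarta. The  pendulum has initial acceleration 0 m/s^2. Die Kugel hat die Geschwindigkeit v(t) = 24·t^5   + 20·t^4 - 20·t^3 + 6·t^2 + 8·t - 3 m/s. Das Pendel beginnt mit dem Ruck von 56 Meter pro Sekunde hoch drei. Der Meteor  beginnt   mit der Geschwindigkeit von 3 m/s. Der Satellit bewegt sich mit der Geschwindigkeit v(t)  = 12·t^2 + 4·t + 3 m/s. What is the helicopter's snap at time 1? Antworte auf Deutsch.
Wir müssen unsere Gleichung für die Beschleunigung a(t) = 100·t^3 + 36·t^2 + 12·t - 10 2-mal ableiten. Die Ableitung von der Beschleunigung ergibt den Ruck: j(t) = 300·t^2 + 72·t + 12. Durch Ableiten von dem Ruck erhalten wir den Snap: s(t) = 600·t + 72. Wir haben den Snap s(t) = 600·t + 72. Durch Einsetzen von t = 1: s(1) = 672.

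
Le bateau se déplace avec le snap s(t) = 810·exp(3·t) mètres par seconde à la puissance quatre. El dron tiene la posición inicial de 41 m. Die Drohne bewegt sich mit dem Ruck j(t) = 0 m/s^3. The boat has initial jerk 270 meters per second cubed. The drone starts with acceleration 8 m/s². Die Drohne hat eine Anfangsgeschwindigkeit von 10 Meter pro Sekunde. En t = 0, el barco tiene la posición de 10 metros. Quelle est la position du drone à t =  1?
Pour résoudre ceci, nous devons prendre 3 intégrales de notre équation du jerk j(t) = 0. La primitive du jerk, avec a(0) = 8, donne l'accélération: a(t) = 8. L'intégrale de l'accélération est la vitesse. En utilisant v(0) = 10, nous obtenons v(t) = 8·t + 10. L'intégrale de la vitesse, avec x(0) = 41, donne la position: x(t) = 4·t^2 + 10·t + 41. De l'équation de la position x(t) = 4·t^2 + 10·t + 41, nous substituons t = 1 pour obtenir x = 55.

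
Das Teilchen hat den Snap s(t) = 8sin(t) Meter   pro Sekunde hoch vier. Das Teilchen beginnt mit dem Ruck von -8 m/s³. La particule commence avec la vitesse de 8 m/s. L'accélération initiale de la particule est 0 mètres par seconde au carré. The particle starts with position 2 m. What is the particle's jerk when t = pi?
We must find the antiderivative of our snap equation s(t) = 8·sin(t) 1 time. Finding the integral of s(t) and using j(0) = -8: j(t) = -8·cos(t). We have jerk j(t) = -8·cos(t). Substituting t = pi: j(pi) = 8.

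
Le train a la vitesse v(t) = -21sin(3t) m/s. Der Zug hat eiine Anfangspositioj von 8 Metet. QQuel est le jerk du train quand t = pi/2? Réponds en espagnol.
Para resolver esto, necesitamos tomar 2 derivadas de nuestra ecuación de la velocidad v(t) = -21·sin(3·t). Tomando d/dt de v(t), encontramos a(t) = -63·cos(3·t). Derivando la aceleración, obtenemos la sacudida: j(t) = 189·sin(3·t). De la ecuación de la sacudida j(t) = 189·sin(3·t), sustituimos t = pi/2 para obtener j = -189.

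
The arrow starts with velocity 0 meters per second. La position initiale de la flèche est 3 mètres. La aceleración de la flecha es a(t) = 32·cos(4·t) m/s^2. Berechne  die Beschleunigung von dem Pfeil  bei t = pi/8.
Wir haben die Beschleunigung a(t) = 32·cos(4·t). Durch Einsetzen von t = pi/8: a(pi/8) = 0.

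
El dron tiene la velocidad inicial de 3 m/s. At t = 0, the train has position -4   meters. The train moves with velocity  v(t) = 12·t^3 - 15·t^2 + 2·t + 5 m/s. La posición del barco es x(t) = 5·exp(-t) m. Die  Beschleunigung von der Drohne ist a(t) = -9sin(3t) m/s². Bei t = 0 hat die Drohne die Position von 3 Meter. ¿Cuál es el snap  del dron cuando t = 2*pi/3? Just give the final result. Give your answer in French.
La réponse est 0.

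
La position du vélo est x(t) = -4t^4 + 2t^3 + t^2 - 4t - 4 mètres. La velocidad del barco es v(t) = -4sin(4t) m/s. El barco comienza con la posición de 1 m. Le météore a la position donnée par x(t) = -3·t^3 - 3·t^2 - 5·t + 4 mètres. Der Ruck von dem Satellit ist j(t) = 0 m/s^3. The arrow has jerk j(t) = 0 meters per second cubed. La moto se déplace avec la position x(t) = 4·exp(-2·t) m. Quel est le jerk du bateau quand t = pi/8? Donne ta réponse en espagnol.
Debemos derivar nuestra ecuación de la velocidad v(t) = -4·sin(4·t) 2 veces. Tomando d/dt de v(t), encontramos a(t) = -16·cos(4·t). Tomando d/dt de a(t), encontramos j(t) = 64·sin(4·t). Usando j(t) = 64·sin(4·t) y sustituyendo t = pi/8, encontramos j = 64.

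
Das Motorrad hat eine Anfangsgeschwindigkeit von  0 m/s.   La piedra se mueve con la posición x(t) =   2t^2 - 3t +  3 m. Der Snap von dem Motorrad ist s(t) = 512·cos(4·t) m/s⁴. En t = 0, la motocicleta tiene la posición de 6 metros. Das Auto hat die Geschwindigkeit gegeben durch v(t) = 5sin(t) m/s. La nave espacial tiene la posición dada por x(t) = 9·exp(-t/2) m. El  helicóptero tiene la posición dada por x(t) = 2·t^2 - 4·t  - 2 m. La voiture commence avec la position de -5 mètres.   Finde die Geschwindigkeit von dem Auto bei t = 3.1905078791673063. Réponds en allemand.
Wir haben die Geschwindigkeit v(t) = 5·sin(t). Durch Einsetzen von t = 3.1905078791673063: v(3.1905078791673063) = -0.244478606700514.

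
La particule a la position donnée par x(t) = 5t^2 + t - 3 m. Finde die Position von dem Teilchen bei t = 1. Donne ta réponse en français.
En utilisant x(t) = 5·t^2 + t - 3 et en substituant t = 1, nous trouvons x = 3.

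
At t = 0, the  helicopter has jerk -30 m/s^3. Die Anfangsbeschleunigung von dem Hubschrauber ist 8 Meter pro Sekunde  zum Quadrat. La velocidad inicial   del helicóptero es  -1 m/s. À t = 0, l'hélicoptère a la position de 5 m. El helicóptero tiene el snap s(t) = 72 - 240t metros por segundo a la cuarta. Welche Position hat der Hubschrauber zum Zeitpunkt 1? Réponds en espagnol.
Debemos encontrar la integral de nuestra ecuación del snap s(t) = 72 - 240·t 4 veces. Tomando ∫s(t)dt y aplicando j(0) = -30, encontramos j(t) = -120·t^2 + 72·t - 30. Integrando la sacudida y usando la condición inicial a(0) = 8, obtenemos a(t) = -40·t^3 + 36·t^2 - 30·t + 8. La integral de la aceleración es la velocidad. Usando v(0) = -1, obtenemos v(t) = -10·t^4 + 12·t^3 - 15·t^2 + 8·t - 1. Tomando ∫v(t)dt y aplicando x(0) = 5, encontramos x(t) = -2·t^5 + 3·t^4 - 5·t^3 + 4·t^2 - t + 5. De la ecuación de la posición x(t) = -2·t^5 + 3·t^4 - 5·t^3 + 4·t^2 - t + 5, sustituimos t = 1 para obtener x = 4.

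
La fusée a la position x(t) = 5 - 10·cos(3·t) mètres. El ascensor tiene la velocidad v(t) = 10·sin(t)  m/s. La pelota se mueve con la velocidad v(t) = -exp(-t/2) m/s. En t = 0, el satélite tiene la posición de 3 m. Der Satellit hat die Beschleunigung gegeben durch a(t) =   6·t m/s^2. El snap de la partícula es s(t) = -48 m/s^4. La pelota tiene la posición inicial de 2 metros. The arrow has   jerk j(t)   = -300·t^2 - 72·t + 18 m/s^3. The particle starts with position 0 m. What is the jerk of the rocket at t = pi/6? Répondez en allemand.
Ausgehend von der Position x(t) = 5 - 10·cos(3·t), nehmen wir 3 Ableitungen. Durch Ableiten von der Position erhalten wir die Geschwindigkeit: v(t) = 30·sin(3·t). Durch Ableiten von der Geschwindigkeit erhalten wir die Beschleunigung: a(t) = 90·cos(3·t). Mit d/dt von a(t) finden wir j(t) = -270·sin(3·t). Aus der Gleichung für den Ruck j(t) = -270·sin(3·t), setzen wir t = pi/6 ein und erhalten j = -270.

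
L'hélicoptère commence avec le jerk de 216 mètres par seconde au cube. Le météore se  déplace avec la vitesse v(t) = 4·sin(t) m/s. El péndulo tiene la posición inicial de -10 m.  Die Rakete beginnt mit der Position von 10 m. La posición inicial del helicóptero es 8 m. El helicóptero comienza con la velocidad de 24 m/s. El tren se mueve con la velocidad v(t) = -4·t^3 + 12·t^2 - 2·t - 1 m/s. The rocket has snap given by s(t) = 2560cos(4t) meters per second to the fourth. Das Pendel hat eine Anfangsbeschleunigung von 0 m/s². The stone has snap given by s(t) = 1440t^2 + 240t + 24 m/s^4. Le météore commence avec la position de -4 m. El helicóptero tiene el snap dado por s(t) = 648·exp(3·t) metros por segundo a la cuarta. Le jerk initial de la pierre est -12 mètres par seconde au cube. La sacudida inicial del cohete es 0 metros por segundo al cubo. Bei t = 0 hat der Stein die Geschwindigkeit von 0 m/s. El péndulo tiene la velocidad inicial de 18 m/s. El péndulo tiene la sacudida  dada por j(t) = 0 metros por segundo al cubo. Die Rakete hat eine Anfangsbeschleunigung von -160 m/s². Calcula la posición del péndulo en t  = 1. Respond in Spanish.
Para resolver esto, necesitamos tomar 3 integrales de nuestra ecuación de la sacudida j(t) = 0. La antiderivada de la sacudida es la aceleración. Usando a(0) = 0, obtenemos a(t) = 0. Tomando ∫a(t)dt y aplicando v(0) = 18, encontramos v(t) = 18. Tomando ∫v(t)dt y aplicando x(0) = -10, encontramos x(t) = 18·t - 10. Tenemos la posición x(t) = 18·t - 10. Sustituyendo t = 1: x(1) = 8.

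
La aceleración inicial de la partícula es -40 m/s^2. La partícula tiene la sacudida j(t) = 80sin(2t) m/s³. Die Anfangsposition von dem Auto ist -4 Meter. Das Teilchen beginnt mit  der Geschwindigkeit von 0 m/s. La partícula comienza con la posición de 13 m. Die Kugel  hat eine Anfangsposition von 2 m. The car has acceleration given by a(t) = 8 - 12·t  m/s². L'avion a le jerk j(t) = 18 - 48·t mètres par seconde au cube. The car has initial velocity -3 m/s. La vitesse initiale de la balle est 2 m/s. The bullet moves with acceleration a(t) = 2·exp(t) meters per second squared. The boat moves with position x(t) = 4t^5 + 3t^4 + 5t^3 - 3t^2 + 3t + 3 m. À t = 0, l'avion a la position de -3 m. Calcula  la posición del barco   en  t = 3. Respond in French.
En utilisant x(t) = 4·t^5 + 3·t^4 + 5·t^3 - 3·t^2 + 3·t + 3 et en substituant t = 3, nous trouvons x = 1335.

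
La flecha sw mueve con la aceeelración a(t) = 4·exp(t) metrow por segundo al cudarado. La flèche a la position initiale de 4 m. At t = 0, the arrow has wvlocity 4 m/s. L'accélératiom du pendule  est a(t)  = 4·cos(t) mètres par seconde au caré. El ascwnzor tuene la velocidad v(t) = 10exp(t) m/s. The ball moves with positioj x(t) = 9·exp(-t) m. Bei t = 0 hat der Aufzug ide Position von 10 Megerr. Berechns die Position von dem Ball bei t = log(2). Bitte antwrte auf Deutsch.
Mit x(t) = 9·exp(-t) und Einsetzen von t = log(2), finden wir x = 9/2.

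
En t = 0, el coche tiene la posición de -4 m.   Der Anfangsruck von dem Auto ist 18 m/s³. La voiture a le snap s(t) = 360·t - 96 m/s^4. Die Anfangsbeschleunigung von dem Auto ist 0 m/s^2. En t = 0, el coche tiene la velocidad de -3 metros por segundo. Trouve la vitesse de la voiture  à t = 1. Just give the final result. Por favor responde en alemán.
Bei t = 1, v = 5.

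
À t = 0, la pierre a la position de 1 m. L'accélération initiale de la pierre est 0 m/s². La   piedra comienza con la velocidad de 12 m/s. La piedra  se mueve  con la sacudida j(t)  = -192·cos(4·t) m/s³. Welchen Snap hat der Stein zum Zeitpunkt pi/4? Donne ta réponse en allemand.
Wir müssen unsere Gleichung für den Ruck j(t) = -192·cos(4·t) 1-mal ableiten. Die Ableitung von dem Ruck ergibt den Snap: s(t) = 768·sin(4·t). Mit s(t) = 768·sin(4·t) und Einsetzen von t = pi/4, finden wir s = 0.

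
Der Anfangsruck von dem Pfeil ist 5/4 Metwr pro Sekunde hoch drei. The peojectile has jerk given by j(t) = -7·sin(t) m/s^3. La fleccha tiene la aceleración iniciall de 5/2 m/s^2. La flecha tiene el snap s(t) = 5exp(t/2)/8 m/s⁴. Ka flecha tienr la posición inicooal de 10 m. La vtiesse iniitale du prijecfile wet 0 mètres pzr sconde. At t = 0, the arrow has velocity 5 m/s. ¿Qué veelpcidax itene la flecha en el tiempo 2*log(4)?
Necesitamos integrar nuestra ecuación del snap s(t) = 5·exp(t/2)/8 3 veces. Integrando el snap y usando la condición inicial j(0) = 5/4, obtenemos j(t) = 5·exp(t/2)/4. La integral de la sacudida es la aceleración. Usando a(0) = 5/2, obtenemos a(t) = 5·exp(t/2)/2. Integrando la aceleración y usando la condición inicial v(0) = 5, obtenemos v(t) = 5·exp(t/2). Usando v(t) = 5·exp(t/2) y sustituyendo t = 2*log(4), encontramos v = 20.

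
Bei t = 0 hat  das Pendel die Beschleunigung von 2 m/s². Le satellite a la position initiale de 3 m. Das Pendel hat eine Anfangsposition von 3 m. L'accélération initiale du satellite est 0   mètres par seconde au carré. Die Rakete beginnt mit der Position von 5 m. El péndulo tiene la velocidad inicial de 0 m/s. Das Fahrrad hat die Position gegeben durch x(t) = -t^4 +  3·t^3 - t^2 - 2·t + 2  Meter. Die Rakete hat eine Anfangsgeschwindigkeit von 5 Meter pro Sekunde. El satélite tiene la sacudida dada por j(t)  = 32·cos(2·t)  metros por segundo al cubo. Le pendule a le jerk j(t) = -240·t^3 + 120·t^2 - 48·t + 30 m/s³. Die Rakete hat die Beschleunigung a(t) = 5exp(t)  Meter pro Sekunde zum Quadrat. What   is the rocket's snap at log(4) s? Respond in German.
Wir müssen unsere Gleichung für die Beschleunigung a(t) = 5·exp(t) 2-mal ableiten. Mit d/dt von a(t) finden wir j(t) = 5·exp(t). Mit d/dt von j(t) finden wir s(t) = 5·exp(t). Wir haben den Snap s(t) = 5·exp(t). Durch Einsetzen von t = log(4): s(log(4)) = 20.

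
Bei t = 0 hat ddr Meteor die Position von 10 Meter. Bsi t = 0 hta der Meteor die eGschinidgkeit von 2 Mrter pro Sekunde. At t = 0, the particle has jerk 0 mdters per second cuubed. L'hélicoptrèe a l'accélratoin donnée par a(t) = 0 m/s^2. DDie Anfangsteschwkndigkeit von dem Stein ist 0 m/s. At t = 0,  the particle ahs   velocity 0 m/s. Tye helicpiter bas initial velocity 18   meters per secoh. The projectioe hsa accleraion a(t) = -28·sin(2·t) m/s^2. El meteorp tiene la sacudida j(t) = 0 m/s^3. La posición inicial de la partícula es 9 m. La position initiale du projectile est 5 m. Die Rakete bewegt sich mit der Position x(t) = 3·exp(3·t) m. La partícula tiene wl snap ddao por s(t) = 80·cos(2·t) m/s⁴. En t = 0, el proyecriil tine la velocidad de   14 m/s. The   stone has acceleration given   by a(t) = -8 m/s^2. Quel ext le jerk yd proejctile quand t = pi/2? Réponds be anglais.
Starting from acceleration a(t) = -28·sin(2·t), we take 1 derivative. The derivative of acceleration gives jerk: j(t) = -56·cos(2·t). Using j(t) = -56·cos(2·t) and substituting t = pi/2, we find j = 56.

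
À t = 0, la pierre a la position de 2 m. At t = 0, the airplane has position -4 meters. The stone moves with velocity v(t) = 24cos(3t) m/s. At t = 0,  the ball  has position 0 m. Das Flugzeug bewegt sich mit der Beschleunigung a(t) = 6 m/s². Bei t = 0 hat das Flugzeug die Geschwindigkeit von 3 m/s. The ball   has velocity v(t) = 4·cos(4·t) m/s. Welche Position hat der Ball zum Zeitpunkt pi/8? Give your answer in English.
Starting from velocity v(t) = 4·cos(4·t), we take 1 integral. Integrating velocity and using the initial condition x(0) = 0, we get x(t) = sin(4·t). From the given position equation x(t) = sin(4·t), we substitute t = pi/8 to get x = 1.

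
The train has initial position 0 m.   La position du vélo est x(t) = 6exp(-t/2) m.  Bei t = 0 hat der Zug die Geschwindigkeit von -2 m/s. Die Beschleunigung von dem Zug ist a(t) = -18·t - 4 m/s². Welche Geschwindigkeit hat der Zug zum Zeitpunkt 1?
Um dies zu lösen, müssen wir 1 Integral unserer Gleichung für die Beschleunigung a(t) = -18·t - 4 finden. Durch Integration von der Beschleunigung und Verwendung der Anfangsbedingung v(0) = -2, erhalten wir v(t) = -9·t^2 - 4·t - 2. Wir haben die Geschwindigkeit v(t) = -9·t^2 - 4·t - 2. Durch Einsetzen von t = 1: v(1) = -15.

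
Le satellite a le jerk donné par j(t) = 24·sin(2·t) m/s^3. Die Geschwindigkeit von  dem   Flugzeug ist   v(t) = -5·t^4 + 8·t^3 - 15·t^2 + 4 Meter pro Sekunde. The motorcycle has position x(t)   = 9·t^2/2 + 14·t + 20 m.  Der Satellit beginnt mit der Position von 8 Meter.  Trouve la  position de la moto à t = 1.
En utilisant x(t) = 9·t^2/2 + 14·t + 20 et en substituant t = 1, nous trouvons x = 77/2.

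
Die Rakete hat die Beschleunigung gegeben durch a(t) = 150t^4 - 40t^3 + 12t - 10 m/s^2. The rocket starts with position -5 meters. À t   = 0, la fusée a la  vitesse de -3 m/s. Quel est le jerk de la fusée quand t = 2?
Nous devons dériver notre équation de l'accélération a(t) = 150·t^4 - 40·t^3 + 12·t - 10 1 fois. En prenant d/dt de a(t), nous trouvons j(t) = 600·t^3 - 120·t^2 + 12. De l'équation du jerk j(t) = 600·t^3 - 120·t^2 + 12, nous substituons t = 2 pour obtenir j = 4332.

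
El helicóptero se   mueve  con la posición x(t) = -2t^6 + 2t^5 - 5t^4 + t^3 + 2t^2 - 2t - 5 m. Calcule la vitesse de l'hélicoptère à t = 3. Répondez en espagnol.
Partiendo de la posición x(t) = -2·t^6 + 2·t^5 - 5·t^4 + t^3 + 2·t^2 - 2·t - 5, tomamos 1 derivada. Derivando la posición, obtenemos la velocidad: v(t) = -12·t^5 + 10·t^4 - 20·t^3 + 3·t^2 + 4·t - 2. De la ecuación de la velocidad v(t) = -12·t^5 + 10·t^4 - 20·t^3 + 3·t^2 + 4·t - 2, sustituimos t = 3 para obtener v = -2609.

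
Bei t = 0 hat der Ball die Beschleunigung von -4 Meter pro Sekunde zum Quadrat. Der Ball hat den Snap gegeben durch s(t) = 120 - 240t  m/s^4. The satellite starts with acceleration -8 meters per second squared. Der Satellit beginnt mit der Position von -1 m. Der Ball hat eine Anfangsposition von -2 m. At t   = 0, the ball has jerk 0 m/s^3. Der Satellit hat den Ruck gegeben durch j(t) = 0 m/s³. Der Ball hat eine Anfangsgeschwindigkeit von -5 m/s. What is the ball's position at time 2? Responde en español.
Partiendo del snap s(t) = 120 - 240·t, tomamos 4 antiderivadas. La integral del snap es la sacudida. Usando j(0) = 0, obtenemos j(t) = 120·t·(1 - t). La antiderivada de la sacudida, con a(0) = -4, da la aceleración: a(t) = -40·t^3 + 60·t^2 - 4. Tomando ∫a(t)dt y aplicando v(0) = -5, encontramos v(t) = -10·t^4 + 20·t^3 - 4·t - 5. Integrando la velocidad y usando la condición inicial x(0) = -2, obtenemos x(t) = -2·t^5 + 5·t^4 - 2·t^2 - 5·t - 2. De la ecuación de la posición x(t) = -2·t^5 + 5·t^4 - 2·t^2 - 5·t - 2, sustituimos t = 2 para obtener x = -4.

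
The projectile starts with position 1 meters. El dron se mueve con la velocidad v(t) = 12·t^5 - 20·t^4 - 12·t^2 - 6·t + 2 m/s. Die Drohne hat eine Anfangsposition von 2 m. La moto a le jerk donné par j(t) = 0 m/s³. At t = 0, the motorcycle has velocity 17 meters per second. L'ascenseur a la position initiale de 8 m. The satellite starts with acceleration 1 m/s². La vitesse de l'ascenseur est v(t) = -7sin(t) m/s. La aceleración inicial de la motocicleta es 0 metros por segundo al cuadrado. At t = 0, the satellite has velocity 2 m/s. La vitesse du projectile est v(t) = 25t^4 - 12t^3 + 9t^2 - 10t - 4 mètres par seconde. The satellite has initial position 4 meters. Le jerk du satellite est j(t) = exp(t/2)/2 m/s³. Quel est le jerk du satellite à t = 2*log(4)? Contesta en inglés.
We have jerk j(t) = exp(t/2)/2. Substituting t = 2*log(4): j(2*log(4)) = 2.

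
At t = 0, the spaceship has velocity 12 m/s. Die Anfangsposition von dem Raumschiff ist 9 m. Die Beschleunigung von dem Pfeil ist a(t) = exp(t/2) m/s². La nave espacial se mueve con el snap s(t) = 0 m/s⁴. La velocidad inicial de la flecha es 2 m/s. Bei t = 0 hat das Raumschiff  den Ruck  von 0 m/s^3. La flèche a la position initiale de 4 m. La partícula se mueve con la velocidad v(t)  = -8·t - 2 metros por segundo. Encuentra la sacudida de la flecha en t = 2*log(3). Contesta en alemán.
Ausgehend von der Beschleunigung a(t) = exp(t/2), nehmen wir 1 Ableitung. Die Ableitung von der Beschleunigung ergibt den Ruck: j(t) = exp(t/2)/2. Aus der Gleichung für den Ruck j(t) = exp(t/2)/2, setzen wir t = 2*log(3) ein und erhalten j = 3/2.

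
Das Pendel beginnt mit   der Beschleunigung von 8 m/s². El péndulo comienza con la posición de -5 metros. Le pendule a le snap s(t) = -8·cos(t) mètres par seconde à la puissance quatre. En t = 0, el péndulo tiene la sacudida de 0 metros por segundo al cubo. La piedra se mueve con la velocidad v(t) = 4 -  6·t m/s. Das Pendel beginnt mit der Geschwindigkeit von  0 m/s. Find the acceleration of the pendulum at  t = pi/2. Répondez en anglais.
To find the answer, we compute 2 integrals of s(t) = -8·cos(t). Integrating snap and using the initial condition j(0) = 0, we get j(t) = -8·sin(t). The antiderivative of jerk is acceleration. Using a(0) = 8, we get a(t) = 8·cos(t). Using a(t) = 8·cos(t) and substituting t = pi/2, we find a = 0.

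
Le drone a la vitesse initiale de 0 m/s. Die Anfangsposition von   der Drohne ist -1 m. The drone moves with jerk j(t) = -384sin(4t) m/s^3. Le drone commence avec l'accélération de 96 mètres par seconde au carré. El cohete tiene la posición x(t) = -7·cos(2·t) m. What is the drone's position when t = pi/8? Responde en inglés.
We must find the integral of our jerk equation j(t) = -384·sin(4·t) 3 times. The antiderivative of jerk is acceleration. Using a(0) = 96, we get a(t) = 96·cos(4·t). The integral of acceleration is velocity. Using v(0) = 0, we get v(t) = 24·sin(4·t). Finding the antiderivative of v(t) and using x(0) = -1: x(t) = 5 - 6·cos(4·t). We have position x(t) = 5 - 6·cos(4·t). Substituting t = pi/8: x(pi/8) = 5.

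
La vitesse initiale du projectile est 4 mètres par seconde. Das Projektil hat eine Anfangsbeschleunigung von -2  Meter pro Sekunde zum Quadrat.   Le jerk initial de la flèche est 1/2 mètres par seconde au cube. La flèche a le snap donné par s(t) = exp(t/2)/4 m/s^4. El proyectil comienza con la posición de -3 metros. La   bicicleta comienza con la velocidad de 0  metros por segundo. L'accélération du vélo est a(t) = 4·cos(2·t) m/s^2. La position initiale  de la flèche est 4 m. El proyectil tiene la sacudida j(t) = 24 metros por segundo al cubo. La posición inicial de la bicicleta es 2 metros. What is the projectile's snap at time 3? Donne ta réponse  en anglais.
To solve this, we need to take 1 derivative of our jerk equation j(t) = 24. Differentiating jerk, we get snap: s(t) = 0. Using s(t) = 0 and substituting t = 3, we find s = 0.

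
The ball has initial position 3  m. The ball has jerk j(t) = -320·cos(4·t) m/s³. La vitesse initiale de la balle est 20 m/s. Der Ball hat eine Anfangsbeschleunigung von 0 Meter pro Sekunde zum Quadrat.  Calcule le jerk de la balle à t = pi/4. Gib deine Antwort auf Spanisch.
De la ecuación de la sacudida j(t) = -320·cos(4·t), sustituimos t = pi/4 para obtener j = 320.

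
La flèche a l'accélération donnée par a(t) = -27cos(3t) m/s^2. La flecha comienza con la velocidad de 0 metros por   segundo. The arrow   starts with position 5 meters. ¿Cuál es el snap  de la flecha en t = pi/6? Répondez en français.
En partant de l'accélération a(t) = -27·cos(3·t), nous prenons 2 dérivées. En dérivant l'accélération, nous obtenons le jerk: j(t) = 81·sin(3·t). En prenant d/dt de j(t), nous trouvons s(t) = 243·cos(3·t). Nous avons le snap s(t) = 243·cos(3·t). En substituant t = pi/6: s(pi/6) = 0.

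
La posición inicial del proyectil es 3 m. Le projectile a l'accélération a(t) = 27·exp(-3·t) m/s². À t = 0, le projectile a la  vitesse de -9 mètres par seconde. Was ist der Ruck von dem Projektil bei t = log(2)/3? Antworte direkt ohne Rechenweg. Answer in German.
Der Ruck bei t = log(2)/3 ist j = -81/2.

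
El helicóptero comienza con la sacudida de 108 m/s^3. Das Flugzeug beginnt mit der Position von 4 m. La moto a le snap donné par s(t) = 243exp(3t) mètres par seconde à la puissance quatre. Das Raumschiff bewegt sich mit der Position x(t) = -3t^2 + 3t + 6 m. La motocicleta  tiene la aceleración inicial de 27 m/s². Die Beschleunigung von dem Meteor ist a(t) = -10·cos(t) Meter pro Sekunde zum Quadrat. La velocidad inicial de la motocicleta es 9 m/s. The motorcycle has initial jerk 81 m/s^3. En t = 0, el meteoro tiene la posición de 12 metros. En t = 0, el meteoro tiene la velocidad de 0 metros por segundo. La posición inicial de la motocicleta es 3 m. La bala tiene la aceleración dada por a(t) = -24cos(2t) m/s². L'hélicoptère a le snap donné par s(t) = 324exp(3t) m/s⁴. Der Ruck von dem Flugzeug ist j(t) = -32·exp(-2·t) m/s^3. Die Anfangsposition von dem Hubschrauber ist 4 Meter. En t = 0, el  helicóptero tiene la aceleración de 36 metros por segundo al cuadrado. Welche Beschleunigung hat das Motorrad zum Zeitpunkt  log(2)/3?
Wir müssen die Stammfunktion unserer Gleichung für den Snap s(t) = 243·exp(3·t) 2-mal finden. Die Stammfunktion von dem Snap, mit j(0) = 81, ergibt den Ruck: j(t) = 81·exp(3·t). Mit ∫j(t)dt und Anwendung von a(0) = 27, finden wir a(t) = 27·exp(3·t). Aus der Gleichung für die Beschleunigung a(t) = 27·exp(3·t), setzen wir t = log(2)/3 ein und erhalten a = 54.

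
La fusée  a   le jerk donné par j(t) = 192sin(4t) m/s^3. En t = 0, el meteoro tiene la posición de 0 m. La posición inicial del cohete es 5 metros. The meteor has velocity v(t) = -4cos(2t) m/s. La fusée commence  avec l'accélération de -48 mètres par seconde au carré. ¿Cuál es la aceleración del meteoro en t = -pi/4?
Debemos derivar nuestra ecuación de la velocidad v(t) = -4·cos(2·t) 1 vez. Tomando d/dt de v(t), encontramos a(t) = 8·sin(2·t). De la ecuación de la aceleración a(t) = 8·sin(2·t), sustituimos t = -pi/4 para obtener a = -8.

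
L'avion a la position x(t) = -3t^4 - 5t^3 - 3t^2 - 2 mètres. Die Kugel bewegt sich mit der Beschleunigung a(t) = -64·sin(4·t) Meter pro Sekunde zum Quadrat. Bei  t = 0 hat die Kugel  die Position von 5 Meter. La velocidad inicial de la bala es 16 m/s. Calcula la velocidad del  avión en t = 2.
Partiendo de la posición x(t) = -3·t^4 - 5·t^3 - 3·t^2 - 2, tomamos 1 derivada. Tomando d/dt de x(t), encontramos v(t) = -12·t^3 - 15·t^2 - 6·t. De la ecuación de la velocidad v(t) = -12·t^3 - 15·t^2 - 6·t, sustituimos t = 2 para obtener v = -168.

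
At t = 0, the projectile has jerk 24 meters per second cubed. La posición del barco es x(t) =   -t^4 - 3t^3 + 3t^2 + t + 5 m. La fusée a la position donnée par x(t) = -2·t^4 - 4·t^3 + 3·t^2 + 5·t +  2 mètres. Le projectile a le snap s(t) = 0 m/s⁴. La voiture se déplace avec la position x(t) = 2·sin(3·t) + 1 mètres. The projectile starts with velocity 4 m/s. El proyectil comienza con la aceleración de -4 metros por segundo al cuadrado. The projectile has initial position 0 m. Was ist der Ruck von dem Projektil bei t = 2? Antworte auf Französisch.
Nous devons trouver la primitive de notre équation du snap s(t) = 0 1 fois. L'intégrale du snap est le jerk. En utilisant j(0) = 24, nous obtenons j(t) = 24. En utilisant j(t) = 24 et en substituant t = 2, nous trouvons j = 24.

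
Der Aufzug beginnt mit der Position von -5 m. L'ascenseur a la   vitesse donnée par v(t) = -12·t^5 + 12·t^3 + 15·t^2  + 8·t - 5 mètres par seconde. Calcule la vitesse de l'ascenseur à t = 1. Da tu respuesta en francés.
De l'équation de la vitesse v(t) = -12·t^5 + 12·t^3 + 15·t^2 + 8·t - 5, nous substituons t = 1 pour obtenir v = 18.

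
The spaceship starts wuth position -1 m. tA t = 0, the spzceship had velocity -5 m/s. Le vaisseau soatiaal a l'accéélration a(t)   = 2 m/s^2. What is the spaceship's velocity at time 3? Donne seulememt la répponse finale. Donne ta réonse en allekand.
v(3) = 1.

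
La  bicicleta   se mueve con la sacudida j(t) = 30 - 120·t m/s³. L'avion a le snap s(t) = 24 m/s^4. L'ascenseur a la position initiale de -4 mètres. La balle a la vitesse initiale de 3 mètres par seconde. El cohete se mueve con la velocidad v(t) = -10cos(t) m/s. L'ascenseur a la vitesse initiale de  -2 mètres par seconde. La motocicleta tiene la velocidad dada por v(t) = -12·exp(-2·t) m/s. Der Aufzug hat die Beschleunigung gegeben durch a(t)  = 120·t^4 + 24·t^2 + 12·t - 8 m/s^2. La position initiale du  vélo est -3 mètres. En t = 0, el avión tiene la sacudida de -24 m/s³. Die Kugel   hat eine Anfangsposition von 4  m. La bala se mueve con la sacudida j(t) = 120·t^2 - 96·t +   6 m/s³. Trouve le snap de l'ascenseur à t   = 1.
Nous devons dériver notre équation de l'accélération a(t) = 120·t^4 + 24·t^2 + 12·t - 8 2 fois. En dérivant l'accélération, nous obtenons le jerk: j(t) = 480·t^3 + 48·t + 12. La dérivée du jerk donne le snap: s(t) = 1440·t^2 + 48. Nous avons le snap s(t) = 1440·t^2 + 48. En substituant t = 1: s(1) = 1488.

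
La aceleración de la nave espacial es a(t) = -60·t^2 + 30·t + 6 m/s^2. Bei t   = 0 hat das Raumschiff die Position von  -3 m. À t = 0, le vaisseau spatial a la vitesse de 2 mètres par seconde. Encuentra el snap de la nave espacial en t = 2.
Para resolver esto, necesitamos tomar 2 derivadas de nuestra ecuación de la aceleración a(t) = -60·t^2 + 30·t + 6. La derivada de la aceleración da la sacudida: j(t) = 30 - 120·t. La derivada de la sacudida da el snap: s(t) = -120. Tenemos el snap s(t) = -120. Sustituyendo t = 2: s(2) = -120.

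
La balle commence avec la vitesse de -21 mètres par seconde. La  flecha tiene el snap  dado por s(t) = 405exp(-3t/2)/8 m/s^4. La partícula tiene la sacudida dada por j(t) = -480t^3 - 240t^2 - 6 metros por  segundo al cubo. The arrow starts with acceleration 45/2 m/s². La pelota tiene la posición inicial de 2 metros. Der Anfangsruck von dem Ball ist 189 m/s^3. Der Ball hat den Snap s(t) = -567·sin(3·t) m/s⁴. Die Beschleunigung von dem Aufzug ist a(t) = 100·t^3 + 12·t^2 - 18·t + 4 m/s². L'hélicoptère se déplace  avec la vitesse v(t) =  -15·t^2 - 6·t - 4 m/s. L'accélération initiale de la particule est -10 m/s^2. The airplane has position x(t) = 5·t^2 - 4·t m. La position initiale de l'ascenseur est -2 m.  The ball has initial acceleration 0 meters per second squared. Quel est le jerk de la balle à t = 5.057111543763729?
Pour résoudre ceci, nous devons prendre 1 intégrale de notre équation du snap s(t) = -567·sin(3·t). En intégrant le snap et en utilisant la condition initiale j(0) = 189, nous obtenons j(t) = 189·cos(3·t). En utilisant j(t) = 189·cos(3·t) et en substituant t = 5.057111543763729, nous trouvons j = -162.433620012390.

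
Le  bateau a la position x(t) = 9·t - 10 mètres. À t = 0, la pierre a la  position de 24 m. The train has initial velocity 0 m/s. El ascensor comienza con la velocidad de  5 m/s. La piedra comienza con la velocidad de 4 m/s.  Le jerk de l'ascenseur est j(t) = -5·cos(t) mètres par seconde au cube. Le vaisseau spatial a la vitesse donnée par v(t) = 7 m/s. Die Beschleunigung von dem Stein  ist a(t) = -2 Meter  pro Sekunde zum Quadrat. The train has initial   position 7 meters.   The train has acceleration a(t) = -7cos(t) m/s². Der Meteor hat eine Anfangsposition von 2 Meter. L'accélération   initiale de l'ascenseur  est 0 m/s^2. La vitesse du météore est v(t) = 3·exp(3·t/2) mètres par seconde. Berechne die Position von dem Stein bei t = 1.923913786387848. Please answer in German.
Wir müssen unsere Gleichung für die Beschleunigung a(t) = -2 2-mal integrieren. Das Integral von der Beschleunigung, mit v(0) = 4, ergibt die Geschwindigkeit: v(t) = 4 - 2·t. Das Integral von der Geschwindigkeit ist die Position. Mit x(0) = 24 erhalten wir x(t) = -t^2 + 4·t + 24. Aus der Gleichung für die Position x(t) = -t^2 + 4·t + 24, setzen wir t = 1.923913786387848 ein und erhalten x = 27.9942108880982.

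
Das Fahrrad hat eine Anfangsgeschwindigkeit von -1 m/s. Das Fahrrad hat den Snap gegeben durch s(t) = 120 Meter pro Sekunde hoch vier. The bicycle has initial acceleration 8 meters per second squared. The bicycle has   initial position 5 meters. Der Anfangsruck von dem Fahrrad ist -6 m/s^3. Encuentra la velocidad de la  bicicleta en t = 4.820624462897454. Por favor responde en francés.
Nous devons intégrer notre équation du snap s(t) = 120 3 fois. En prenant ∫s(t)dt et en appliquant j(0) = -6, nous trouvons j(t) = 120·t - 6. En prenant ∫j(t)dt et en appliquant a(0) = 8, nous trouvons a(t) = 60·t^2 - 6·t + 8. L'intégrale de l'accélération, avec v(0) = -1, donne la vitesse: v(t) = 20·t^3 - 3·t^2 + 8·t - 1. De l'équation de la vitesse v(t) = 20·t^3 - 3·t^2 + 8·t - 1, nous substituons t = 4.820624462897454 pour obtenir v = 2208.32367415499.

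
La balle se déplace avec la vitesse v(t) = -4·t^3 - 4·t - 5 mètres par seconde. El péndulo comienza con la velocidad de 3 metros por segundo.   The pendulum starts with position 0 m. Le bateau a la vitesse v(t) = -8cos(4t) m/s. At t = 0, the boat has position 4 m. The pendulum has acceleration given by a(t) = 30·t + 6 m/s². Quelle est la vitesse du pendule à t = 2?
Nous devons trouver la primitive de notre équation de l'accélération a(t) = 30·t + 6 1 fois. La primitive de l'accélération, avec v(0) = 3, donne la vitesse: v(t) = 15·t^2 + 6·t + 3. En utilisant v(t) = 15·t^2 + 6·t + 3 et en substituant t = 2, nous trouvons v = 75.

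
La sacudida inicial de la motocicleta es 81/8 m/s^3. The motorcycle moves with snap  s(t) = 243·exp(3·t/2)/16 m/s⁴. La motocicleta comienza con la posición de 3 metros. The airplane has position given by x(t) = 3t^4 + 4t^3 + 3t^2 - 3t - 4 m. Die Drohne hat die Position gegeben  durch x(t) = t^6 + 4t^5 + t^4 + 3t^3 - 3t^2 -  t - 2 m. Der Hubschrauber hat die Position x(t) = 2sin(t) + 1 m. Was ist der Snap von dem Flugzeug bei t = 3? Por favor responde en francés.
Nous devons dériver notre équation de la position x(t) = 3·t^4 + 4·t^3 + 3·t^2 - 3·t - 4 4 fois. La dérivée de la position donne la vitesse: v(t) = 12·t^3 + 12·t^2 + 6·t - 3. La dérivée de la vitesse donne l'accélération: a(t) = 36·t^2 + 24·t + 6. En prenant d/dt de a(t), nous trouvons j(t) = 72·t + 24. En dérivant le jerk, nous obtenons le snap: s(t) = 72. Nous avons le snap s(t) = 72. En substituant t = 3: s(3) = 72.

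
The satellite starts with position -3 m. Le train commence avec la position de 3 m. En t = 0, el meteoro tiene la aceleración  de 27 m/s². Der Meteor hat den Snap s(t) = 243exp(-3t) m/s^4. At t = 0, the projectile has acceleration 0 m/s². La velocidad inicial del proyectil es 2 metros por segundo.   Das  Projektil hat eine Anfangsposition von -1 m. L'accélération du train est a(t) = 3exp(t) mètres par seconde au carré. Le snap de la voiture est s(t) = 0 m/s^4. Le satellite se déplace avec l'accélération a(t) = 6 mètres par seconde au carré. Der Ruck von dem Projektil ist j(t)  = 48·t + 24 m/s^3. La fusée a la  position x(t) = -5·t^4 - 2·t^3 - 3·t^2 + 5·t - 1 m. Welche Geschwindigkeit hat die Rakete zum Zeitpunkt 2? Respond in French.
Nous devons dériver notre équation de la position x(t) = -5·t^4 - 2·t^3 - 3·t^2 + 5·t - 1 1 fois. En dérivant la position, nous obtenons la vitesse: v(t) = -20·t^3 - 6·t^2 - 6·t + 5. En utilisant v(t) = -20·t^3 - 6·t^2 - 6·t + 5 et en substituant t = 2, nous trouvons v = -191.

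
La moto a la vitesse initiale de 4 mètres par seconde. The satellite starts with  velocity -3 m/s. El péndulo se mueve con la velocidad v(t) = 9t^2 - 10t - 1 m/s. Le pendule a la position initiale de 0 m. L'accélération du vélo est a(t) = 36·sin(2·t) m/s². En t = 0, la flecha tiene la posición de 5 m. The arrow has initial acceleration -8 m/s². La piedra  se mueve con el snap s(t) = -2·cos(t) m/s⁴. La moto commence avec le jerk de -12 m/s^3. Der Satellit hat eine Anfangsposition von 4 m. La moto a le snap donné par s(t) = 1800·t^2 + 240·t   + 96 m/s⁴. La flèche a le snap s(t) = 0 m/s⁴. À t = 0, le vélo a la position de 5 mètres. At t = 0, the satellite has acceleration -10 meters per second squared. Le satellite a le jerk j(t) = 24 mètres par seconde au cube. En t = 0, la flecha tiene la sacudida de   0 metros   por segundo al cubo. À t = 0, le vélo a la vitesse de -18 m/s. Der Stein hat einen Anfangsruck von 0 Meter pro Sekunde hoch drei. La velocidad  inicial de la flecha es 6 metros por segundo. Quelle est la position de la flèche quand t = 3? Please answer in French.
Pour résoudre ceci, nous devons prendre 4 intégrales de notre équation du snap s(t) = 0. En intégrant le snap et en utilisant la condition initiale j(0) = 0, nous obtenons j(t) = 0. L'intégrale du jerk est l'accélération. En utilisant a(0) = -8, nous obtenons a(t) = -8. La primitive de l'accélération, avec v(0) = 6, donne la vitesse: v(t) = 6 - 8·t. En intégrant la vitesse et en utilisant la condition initiale x(0) = 5, nous obtenons x(t) = -4·t^2 + 6·t + 5. De l'équation de la position x(t) = -4·t^2 + 6·t + 5, nous substituons t = 3 pour obtenir x = -13.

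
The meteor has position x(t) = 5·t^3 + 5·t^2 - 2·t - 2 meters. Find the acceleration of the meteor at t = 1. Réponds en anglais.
To solve this, we need to take 2 derivatives of our position equation x(t) = 5·t^3 + 5·t^2 - 2·t - 2. Differentiating position, we get velocity: v(t) = 15·t^2 + 10·t - 2. Taking d/dt of v(t), we find a(t) = 30·t + 10. Using a(t) = 30·t + 10 and substituting t = 1, we find a = 40.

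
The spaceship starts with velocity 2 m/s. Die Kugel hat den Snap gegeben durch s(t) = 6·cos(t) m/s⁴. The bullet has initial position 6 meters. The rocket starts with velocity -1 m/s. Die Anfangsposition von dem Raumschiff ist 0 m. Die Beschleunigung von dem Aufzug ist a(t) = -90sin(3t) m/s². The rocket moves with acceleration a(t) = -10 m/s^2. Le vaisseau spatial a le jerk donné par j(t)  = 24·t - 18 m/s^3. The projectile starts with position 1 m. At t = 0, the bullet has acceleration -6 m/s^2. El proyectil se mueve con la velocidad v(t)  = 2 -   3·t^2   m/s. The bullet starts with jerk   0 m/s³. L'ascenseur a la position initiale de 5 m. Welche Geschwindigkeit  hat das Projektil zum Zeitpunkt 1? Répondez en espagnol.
Usando v(t) = 2 - 3·t^2 y sustituyendo t = 1, encontramos v = -1.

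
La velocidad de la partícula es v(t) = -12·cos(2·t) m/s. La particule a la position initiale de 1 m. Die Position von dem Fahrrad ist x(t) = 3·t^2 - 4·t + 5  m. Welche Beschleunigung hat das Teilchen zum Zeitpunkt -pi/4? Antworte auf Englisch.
Starting from velocity v(t) = -12·cos(2·t), we take 1 derivative. The derivative of velocity gives acceleration: a(t) = 24·sin(2·t). From the given acceleration equation a(t) = 24·sin(2·t), we substitute t = -pi/4 to get a = -24.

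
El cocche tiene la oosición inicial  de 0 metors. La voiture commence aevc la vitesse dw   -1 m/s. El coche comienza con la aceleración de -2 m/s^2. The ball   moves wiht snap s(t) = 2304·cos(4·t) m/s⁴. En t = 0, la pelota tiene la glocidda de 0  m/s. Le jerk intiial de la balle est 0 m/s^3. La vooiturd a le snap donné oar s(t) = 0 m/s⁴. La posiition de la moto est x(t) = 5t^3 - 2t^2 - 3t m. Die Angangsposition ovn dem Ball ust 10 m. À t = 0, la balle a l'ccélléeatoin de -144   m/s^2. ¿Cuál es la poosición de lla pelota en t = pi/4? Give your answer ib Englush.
To solve this, we need to take 4 integrals of our snap equation s(t) = 2304·cos(4·t). The antiderivative of snap, with j(0) = 0, gives jerk: j(t) = 576·sin(4·t). Integrating jerk and using the initial condition a(0) = -144, we get a(t) = -144·cos(4·t). Finding the integral of a(t) and using v(0) = 0: v(t) = -36·sin(4·t). Taking ∫v(t)dt and applying x(0) = 10, we find x(t) = 9·cos(4·t) + 1. From the given position equation x(t) = 9·cos(4·t) + 1, we substitute t = pi/4 to get x = -8.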